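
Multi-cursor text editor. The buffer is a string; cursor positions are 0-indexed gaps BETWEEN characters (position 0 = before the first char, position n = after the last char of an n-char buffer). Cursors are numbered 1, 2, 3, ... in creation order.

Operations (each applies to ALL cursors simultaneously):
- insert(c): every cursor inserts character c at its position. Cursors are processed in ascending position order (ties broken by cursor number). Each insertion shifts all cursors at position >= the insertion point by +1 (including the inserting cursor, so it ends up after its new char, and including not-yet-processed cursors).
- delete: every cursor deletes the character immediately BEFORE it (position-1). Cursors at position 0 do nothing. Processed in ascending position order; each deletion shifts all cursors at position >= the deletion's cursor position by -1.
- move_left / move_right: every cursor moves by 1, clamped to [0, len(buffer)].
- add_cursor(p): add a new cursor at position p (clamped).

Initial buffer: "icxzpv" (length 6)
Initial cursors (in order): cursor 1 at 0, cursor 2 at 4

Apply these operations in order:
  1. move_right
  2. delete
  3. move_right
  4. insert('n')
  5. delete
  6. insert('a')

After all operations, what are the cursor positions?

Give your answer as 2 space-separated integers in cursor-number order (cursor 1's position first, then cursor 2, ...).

Answer: 2 6

Derivation:
After op 1 (move_right): buffer="icxzpv" (len 6), cursors c1@1 c2@5, authorship ......
After op 2 (delete): buffer="cxzv" (len 4), cursors c1@0 c2@3, authorship ....
After op 3 (move_right): buffer="cxzv" (len 4), cursors c1@1 c2@4, authorship ....
After op 4 (insert('n')): buffer="cnxzvn" (len 6), cursors c1@2 c2@6, authorship .1...2
After op 5 (delete): buffer="cxzv" (len 4), cursors c1@1 c2@4, authorship ....
After op 6 (insert('a')): buffer="caxzva" (len 6), cursors c1@2 c2@6, authorship .1...2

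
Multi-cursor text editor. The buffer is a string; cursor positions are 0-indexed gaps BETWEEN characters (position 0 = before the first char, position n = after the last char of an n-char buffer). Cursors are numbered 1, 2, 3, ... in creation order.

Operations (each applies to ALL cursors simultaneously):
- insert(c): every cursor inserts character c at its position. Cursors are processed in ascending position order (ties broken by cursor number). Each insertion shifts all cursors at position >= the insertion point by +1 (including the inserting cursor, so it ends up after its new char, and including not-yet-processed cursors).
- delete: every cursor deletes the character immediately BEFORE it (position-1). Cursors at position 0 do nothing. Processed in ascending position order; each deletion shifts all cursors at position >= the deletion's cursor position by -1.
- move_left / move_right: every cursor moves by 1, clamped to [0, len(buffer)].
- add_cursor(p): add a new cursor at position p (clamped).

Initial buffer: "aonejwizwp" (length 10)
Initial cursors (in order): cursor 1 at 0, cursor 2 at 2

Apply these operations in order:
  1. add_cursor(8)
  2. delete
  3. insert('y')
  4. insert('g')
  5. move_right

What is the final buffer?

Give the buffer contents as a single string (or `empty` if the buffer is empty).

After op 1 (add_cursor(8)): buffer="aonejwizwp" (len 10), cursors c1@0 c2@2 c3@8, authorship ..........
After op 2 (delete): buffer="anejwiwp" (len 8), cursors c1@0 c2@1 c3@6, authorship ........
After op 3 (insert('y')): buffer="yaynejwiywp" (len 11), cursors c1@1 c2@3 c3@9, authorship 1.2.....3..
After op 4 (insert('g')): buffer="ygaygnejwiygwp" (len 14), cursors c1@2 c2@5 c3@12, authorship 11.22.....33..
After op 5 (move_right): buffer="ygaygnejwiygwp" (len 14), cursors c1@3 c2@6 c3@13, authorship 11.22.....33..

Answer: ygaygnejwiygwp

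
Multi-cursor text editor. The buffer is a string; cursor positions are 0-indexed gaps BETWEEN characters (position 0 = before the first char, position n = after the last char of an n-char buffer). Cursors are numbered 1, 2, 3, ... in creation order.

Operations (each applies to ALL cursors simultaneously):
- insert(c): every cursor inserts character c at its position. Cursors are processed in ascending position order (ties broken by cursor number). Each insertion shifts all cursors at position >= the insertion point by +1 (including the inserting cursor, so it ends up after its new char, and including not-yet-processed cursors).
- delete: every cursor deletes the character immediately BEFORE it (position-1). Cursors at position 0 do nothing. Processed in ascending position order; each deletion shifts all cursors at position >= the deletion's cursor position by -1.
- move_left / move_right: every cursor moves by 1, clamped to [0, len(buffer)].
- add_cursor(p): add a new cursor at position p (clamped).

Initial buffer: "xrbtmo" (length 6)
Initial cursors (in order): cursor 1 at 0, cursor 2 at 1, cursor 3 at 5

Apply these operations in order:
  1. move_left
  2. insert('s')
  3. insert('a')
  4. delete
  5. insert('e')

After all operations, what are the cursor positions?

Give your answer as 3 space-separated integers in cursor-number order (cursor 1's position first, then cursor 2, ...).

Answer: 4 4 10

Derivation:
After op 1 (move_left): buffer="xrbtmo" (len 6), cursors c1@0 c2@0 c3@4, authorship ......
After op 2 (insert('s')): buffer="ssxrbtsmo" (len 9), cursors c1@2 c2@2 c3@7, authorship 12....3..
After op 3 (insert('a')): buffer="ssaaxrbtsamo" (len 12), cursors c1@4 c2@4 c3@10, authorship 1212....33..
After op 4 (delete): buffer="ssxrbtsmo" (len 9), cursors c1@2 c2@2 c3@7, authorship 12....3..
After op 5 (insert('e')): buffer="sseexrbtsemo" (len 12), cursors c1@4 c2@4 c3@10, authorship 1212....33..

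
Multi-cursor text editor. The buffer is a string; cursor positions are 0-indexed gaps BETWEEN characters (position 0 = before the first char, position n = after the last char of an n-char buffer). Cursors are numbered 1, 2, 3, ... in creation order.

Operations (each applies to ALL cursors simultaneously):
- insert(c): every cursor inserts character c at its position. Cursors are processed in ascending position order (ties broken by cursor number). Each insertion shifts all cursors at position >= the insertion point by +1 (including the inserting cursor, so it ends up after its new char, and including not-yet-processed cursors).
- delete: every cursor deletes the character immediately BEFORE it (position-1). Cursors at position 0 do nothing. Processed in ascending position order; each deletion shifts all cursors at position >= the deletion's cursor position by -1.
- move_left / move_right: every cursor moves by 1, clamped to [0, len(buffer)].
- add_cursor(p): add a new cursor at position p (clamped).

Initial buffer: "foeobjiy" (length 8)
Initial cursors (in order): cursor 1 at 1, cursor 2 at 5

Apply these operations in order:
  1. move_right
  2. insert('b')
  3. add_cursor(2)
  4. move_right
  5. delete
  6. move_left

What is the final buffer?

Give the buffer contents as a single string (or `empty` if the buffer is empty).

Answer: foobjby

Derivation:
After op 1 (move_right): buffer="foeobjiy" (len 8), cursors c1@2 c2@6, authorship ........
After op 2 (insert('b')): buffer="fobeobjbiy" (len 10), cursors c1@3 c2@8, authorship ..1....2..
After op 3 (add_cursor(2)): buffer="fobeobjbiy" (len 10), cursors c3@2 c1@3 c2@8, authorship ..1....2..
After op 4 (move_right): buffer="fobeobjbiy" (len 10), cursors c3@3 c1@4 c2@9, authorship ..1....2..
After op 5 (delete): buffer="foobjby" (len 7), cursors c1@2 c3@2 c2@6, authorship .....2.
After op 6 (move_left): buffer="foobjby" (len 7), cursors c1@1 c3@1 c2@5, authorship .....2.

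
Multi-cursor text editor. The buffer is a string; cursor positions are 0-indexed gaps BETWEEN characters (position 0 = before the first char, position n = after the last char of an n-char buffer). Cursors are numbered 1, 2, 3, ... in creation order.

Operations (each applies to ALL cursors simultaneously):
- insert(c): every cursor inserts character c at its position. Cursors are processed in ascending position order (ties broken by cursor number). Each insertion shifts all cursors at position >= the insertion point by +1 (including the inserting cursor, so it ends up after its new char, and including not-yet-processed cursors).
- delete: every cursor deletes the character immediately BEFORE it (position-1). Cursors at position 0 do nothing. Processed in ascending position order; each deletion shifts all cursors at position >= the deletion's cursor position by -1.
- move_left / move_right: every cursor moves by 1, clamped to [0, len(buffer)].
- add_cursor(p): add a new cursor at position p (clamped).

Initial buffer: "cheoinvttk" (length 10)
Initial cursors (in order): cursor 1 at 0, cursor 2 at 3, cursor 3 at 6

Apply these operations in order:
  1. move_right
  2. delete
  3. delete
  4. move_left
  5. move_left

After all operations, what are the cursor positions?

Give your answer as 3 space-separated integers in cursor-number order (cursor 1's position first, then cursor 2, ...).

Answer: 0 0 0

Derivation:
After op 1 (move_right): buffer="cheoinvttk" (len 10), cursors c1@1 c2@4 c3@7, authorship ..........
After op 2 (delete): buffer="heinttk" (len 7), cursors c1@0 c2@2 c3@4, authorship .......
After op 3 (delete): buffer="hittk" (len 5), cursors c1@0 c2@1 c3@2, authorship .....
After op 4 (move_left): buffer="hittk" (len 5), cursors c1@0 c2@0 c3@1, authorship .....
After op 5 (move_left): buffer="hittk" (len 5), cursors c1@0 c2@0 c3@0, authorship .....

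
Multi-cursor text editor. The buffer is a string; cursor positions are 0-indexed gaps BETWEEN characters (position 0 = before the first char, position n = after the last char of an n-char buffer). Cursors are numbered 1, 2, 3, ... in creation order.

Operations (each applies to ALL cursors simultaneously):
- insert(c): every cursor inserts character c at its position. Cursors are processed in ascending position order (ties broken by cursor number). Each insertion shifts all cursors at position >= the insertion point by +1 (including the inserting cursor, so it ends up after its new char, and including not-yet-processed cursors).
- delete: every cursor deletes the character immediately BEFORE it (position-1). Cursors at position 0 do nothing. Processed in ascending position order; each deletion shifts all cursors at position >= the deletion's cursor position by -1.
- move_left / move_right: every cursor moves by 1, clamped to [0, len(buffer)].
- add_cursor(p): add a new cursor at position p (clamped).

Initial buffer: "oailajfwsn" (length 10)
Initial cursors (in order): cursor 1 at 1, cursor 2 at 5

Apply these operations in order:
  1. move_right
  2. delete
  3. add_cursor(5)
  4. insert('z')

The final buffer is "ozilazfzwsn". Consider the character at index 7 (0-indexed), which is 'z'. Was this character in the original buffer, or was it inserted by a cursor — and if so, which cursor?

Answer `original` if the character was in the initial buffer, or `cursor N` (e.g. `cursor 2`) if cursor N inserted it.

Answer: cursor 3

Derivation:
After op 1 (move_right): buffer="oailajfwsn" (len 10), cursors c1@2 c2@6, authorship ..........
After op 2 (delete): buffer="oilafwsn" (len 8), cursors c1@1 c2@4, authorship ........
After op 3 (add_cursor(5)): buffer="oilafwsn" (len 8), cursors c1@1 c2@4 c3@5, authorship ........
After op 4 (insert('z')): buffer="ozilazfzwsn" (len 11), cursors c1@2 c2@6 c3@8, authorship .1...2.3...
Authorship (.=original, N=cursor N): . 1 . . . 2 . 3 . . .
Index 7: author = 3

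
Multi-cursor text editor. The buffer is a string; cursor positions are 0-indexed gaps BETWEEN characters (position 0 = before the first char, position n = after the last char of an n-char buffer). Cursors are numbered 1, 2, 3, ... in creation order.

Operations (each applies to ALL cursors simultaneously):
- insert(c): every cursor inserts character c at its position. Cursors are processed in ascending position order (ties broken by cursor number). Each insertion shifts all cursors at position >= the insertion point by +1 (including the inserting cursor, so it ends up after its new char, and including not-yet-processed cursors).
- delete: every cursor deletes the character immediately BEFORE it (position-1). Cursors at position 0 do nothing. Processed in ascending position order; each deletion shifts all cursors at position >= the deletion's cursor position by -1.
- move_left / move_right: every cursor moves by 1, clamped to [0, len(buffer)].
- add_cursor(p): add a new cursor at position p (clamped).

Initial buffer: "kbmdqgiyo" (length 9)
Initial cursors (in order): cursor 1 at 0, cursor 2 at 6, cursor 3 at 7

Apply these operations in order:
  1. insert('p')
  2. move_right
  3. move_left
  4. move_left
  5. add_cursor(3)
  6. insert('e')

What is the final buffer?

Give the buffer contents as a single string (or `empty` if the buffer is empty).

After op 1 (insert('p')): buffer="pkbmdqgpipyo" (len 12), cursors c1@1 c2@8 c3@10, authorship 1......2.3..
After op 2 (move_right): buffer="pkbmdqgpipyo" (len 12), cursors c1@2 c2@9 c3@11, authorship 1......2.3..
After op 3 (move_left): buffer="pkbmdqgpipyo" (len 12), cursors c1@1 c2@8 c3@10, authorship 1......2.3..
After op 4 (move_left): buffer="pkbmdqgpipyo" (len 12), cursors c1@0 c2@7 c3@9, authorship 1......2.3..
After op 5 (add_cursor(3)): buffer="pkbmdqgpipyo" (len 12), cursors c1@0 c4@3 c2@7 c3@9, authorship 1......2.3..
After op 6 (insert('e')): buffer="epkbemdqgepiepyo" (len 16), cursors c1@1 c4@5 c2@10 c3@13, authorship 11..4....22.33..

Answer: epkbemdqgepiepyo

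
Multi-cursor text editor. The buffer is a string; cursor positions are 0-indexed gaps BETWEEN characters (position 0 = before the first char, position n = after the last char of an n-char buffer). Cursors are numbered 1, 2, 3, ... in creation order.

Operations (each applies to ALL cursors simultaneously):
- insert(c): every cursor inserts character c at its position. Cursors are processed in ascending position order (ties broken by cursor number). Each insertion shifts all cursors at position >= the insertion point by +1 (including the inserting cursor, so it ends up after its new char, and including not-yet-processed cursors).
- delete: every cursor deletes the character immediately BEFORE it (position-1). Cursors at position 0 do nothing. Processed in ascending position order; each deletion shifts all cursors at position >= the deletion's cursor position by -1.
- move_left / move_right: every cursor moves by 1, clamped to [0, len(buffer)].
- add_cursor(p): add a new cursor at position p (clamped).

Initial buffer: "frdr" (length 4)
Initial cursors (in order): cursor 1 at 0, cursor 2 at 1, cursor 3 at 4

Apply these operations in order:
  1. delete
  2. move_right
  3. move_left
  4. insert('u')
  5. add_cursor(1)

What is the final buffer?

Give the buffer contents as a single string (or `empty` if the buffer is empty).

After op 1 (delete): buffer="rd" (len 2), cursors c1@0 c2@0 c3@2, authorship ..
After op 2 (move_right): buffer="rd" (len 2), cursors c1@1 c2@1 c3@2, authorship ..
After op 3 (move_left): buffer="rd" (len 2), cursors c1@0 c2@0 c3@1, authorship ..
After op 4 (insert('u')): buffer="uurud" (len 5), cursors c1@2 c2@2 c3@4, authorship 12.3.
After op 5 (add_cursor(1)): buffer="uurud" (len 5), cursors c4@1 c1@2 c2@2 c3@4, authorship 12.3.

Answer: uurud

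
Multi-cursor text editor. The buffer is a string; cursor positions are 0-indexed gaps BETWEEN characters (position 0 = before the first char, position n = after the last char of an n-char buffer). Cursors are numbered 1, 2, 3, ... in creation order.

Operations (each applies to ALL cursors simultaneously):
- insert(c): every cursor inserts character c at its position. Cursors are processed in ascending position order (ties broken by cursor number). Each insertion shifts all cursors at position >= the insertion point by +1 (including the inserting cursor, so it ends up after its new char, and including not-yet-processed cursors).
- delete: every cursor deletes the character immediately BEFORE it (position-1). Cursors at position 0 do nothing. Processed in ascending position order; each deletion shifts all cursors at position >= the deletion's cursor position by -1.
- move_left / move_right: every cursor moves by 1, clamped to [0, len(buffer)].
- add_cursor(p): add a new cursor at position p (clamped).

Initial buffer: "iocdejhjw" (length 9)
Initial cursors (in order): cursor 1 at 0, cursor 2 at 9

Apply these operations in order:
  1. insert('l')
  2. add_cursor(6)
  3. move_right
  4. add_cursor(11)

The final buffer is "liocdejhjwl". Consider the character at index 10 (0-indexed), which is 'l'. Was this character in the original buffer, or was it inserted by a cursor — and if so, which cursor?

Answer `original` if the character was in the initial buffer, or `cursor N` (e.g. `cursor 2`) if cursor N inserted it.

After op 1 (insert('l')): buffer="liocdejhjwl" (len 11), cursors c1@1 c2@11, authorship 1.........2
After op 2 (add_cursor(6)): buffer="liocdejhjwl" (len 11), cursors c1@1 c3@6 c2@11, authorship 1.........2
After op 3 (move_right): buffer="liocdejhjwl" (len 11), cursors c1@2 c3@7 c2@11, authorship 1.........2
After op 4 (add_cursor(11)): buffer="liocdejhjwl" (len 11), cursors c1@2 c3@7 c2@11 c4@11, authorship 1.........2
Authorship (.=original, N=cursor N): 1 . . . . . . . . . 2
Index 10: author = 2

Answer: cursor 2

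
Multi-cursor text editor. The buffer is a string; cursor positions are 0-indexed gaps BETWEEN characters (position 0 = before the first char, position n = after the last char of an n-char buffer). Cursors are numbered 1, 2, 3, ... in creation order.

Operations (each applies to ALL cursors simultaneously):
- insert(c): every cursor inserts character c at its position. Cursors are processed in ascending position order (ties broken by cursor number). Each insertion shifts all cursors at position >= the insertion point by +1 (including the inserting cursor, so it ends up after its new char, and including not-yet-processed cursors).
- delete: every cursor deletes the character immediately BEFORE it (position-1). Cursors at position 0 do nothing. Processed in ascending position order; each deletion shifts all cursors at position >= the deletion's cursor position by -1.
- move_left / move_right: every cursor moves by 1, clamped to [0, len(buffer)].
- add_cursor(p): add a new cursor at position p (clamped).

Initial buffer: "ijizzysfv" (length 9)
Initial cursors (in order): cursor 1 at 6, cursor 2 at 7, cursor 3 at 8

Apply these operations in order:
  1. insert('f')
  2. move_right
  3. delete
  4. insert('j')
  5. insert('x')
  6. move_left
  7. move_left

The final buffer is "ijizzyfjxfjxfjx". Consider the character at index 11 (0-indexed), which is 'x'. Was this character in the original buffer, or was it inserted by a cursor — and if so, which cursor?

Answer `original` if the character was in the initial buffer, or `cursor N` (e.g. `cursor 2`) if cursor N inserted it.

After op 1 (insert('f')): buffer="ijizzyfsfffv" (len 12), cursors c1@7 c2@9 c3@11, authorship ......1.2.3.
After op 2 (move_right): buffer="ijizzyfsfffv" (len 12), cursors c1@8 c2@10 c3@12, authorship ......1.2.3.
After op 3 (delete): buffer="ijizzyfff" (len 9), cursors c1@7 c2@8 c3@9, authorship ......123
After op 4 (insert('j')): buffer="ijizzyfjfjfj" (len 12), cursors c1@8 c2@10 c3@12, authorship ......112233
After op 5 (insert('x')): buffer="ijizzyfjxfjxfjx" (len 15), cursors c1@9 c2@12 c3@15, authorship ......111222333
After op 6 (move_left): buffer="ijizzyfjxfjxfjx" (len 15), cursors c1@8 c2@11 c3@14, authorship ......111222333
After op 7 (move_left): buffer="ijizzyfjxfjxfjx" (len 15), cursors c1@7 c2@10 c3@13, authorship ......111222333
Authorship (.=original, N=cursor N): . . . . . . 1 1 1 2 2 2 3 3 3
Index 11: author = 2

Answer: cursor 2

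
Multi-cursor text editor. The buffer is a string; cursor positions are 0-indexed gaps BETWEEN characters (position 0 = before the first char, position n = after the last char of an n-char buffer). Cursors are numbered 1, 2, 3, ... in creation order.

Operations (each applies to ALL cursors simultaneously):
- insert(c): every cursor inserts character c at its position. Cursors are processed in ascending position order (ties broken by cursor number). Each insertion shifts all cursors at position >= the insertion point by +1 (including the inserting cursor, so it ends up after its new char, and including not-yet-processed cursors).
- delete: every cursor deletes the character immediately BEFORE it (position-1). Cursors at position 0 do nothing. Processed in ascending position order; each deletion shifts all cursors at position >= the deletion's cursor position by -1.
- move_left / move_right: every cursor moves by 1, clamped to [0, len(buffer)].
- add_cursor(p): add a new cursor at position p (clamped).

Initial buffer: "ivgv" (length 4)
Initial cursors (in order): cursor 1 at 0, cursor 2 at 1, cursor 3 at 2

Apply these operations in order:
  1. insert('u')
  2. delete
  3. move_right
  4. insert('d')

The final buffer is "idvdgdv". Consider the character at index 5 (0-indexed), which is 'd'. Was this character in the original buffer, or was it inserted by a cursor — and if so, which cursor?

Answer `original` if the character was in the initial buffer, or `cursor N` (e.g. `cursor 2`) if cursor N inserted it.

After op 1 (insert('u')): buffer="uiuvugv" (len 7), cursors c1@1 c2@3 c3@5, authorship 1.2.3..
After op 2 (delete): buffer="ivgv" (len 4), cursors c1@0 c2@1 c3@2, authorship ....
After op 3 (move_right): buffer="ivgv" (len 4), cursors c1@1 c2@2 c3@3, authorship ....
After op 4 (insert('d')): buffer="idvdgdv" (len 7), cursors c1@2 c2@4 c3@6, authorship .1.2.3.
Authorship (.=original, N=cursor N): . 1 . 2 . 3 .
Index 5: author = 3

Answer: cursor 3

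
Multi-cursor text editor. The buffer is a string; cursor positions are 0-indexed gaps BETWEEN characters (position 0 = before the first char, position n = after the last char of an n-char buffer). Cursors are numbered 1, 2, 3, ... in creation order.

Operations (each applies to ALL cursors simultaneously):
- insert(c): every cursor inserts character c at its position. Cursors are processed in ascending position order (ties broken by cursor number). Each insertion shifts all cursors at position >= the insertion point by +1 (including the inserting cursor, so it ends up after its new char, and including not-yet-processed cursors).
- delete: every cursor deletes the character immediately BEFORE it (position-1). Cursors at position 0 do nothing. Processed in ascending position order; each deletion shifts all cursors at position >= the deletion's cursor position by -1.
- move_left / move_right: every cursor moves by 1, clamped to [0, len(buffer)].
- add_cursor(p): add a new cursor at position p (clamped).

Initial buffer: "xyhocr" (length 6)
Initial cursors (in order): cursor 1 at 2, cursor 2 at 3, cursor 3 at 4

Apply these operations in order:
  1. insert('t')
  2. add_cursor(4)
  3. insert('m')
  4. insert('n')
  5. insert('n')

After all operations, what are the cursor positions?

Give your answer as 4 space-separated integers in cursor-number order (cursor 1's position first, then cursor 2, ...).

Answer: 6 14 19 10

Derivation:
After op 1 (insert('t')): buffer="xythtotcr" (len 9), cursors c1@3 c2@5 c3@7, authorship ..1.2.3..
After op 2 (add_cursor(4)): buffer="xythtotcr" (len 9), cursors c1@3 c4@4 c2@5 c3@7, authorship ..1.2.3..
After op 3 (insert('m')): buffer="xytmhmtmotmcr" (len 13), cursors c1@4 c4@6 c2@8 c3@11, authorship ..11.422.33..
After op 4 (insert('n')): buffer="xytmnhmntmnotmncr" (len 17), cursors c1@5 c4@8 c2@11 c3@15, authorship ..111.44222.333..
After op 5 (insert('n')): buffer="xytmnnhmnntmnnotmnncr" (len 21), cursors c1@6 c4@10 c2@14 c3@19, authorship ..1111.4442222.3333..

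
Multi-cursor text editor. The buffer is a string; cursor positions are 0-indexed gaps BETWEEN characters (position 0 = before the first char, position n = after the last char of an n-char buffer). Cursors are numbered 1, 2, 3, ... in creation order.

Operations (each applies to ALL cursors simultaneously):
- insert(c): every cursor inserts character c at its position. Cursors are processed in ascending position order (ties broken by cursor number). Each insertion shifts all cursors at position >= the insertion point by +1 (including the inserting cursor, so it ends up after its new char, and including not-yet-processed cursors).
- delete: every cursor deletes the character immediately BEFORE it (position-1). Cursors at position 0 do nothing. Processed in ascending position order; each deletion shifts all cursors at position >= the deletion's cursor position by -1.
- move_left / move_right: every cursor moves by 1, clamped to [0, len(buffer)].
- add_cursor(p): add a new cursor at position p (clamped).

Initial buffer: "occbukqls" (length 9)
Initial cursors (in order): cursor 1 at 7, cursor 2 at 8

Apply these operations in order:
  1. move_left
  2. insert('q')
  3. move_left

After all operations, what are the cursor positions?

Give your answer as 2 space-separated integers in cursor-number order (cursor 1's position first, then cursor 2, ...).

Answer: 6 8

Derivation:
After op 1 (move_left): buffer="occbukqls" (len 9), cursors c1@6 c2@7, authorship .........
After op 2 (insert('q')): buffer="occbukqqqls" (len 11), cursors c1@7 c2@9, authorship ......1.2..
After op 3 (move_left): buffer="occbukqqqls" (len 11), cursors c1@6 c2@8, authorship ......1.2..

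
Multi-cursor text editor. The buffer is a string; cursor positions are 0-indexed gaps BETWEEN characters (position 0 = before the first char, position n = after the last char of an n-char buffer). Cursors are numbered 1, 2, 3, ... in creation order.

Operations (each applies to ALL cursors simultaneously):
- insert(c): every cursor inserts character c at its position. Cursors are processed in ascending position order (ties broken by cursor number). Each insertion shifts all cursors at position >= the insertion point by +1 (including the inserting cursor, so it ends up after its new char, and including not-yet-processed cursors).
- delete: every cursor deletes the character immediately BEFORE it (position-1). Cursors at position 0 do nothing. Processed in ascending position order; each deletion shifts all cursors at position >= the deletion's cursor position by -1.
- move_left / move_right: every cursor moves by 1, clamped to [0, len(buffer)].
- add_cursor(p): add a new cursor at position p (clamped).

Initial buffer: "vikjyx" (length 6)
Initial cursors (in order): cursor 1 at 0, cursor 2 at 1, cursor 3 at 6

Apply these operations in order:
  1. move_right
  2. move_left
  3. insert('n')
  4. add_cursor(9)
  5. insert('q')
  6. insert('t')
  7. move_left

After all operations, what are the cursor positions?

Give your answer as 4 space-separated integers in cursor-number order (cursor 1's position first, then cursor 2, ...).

Answer: 2 6 13 16

Derivation:
After op 1 (move_right): buffer="vikjyx" (len 6), cursors c1@1 c2@2 c3@6, authorship ......
After op 2 (move_left): buffer="vikjyx" (len 6), cursors c1@0 c2@1 c3@5, authorship ......
After op 3 (insert('n')): buffer="nvnikjynx" (len 9), cursors c1@1 c2@3 c3@8, authorship 1.2....3.
After op 4 (add_cursor(9)): buffer="nvnikjynx" (len 9), cursors c1@1 c2@3 c3@8 c4@9, authorship 1.2....3.
After op 5 (insert('q')): buffer="nqvnqikjynqxq" (len 13), cursors c1@2 c2@5 c3@11 c4@13, authorship 11.22....33.4
After op 6 (insert('t')): buffer="nqtvnqtikjynqtxqt" (len 17), cursors c1@3 c2@7 c3@14 c4@17, authorship 111.222....333.44
After op 7 (move_left): buffer="nqtvnqtikjynqtxqt" (len 17), cursors c1@2 c2@6 c3@13 c4@16, authorship 111.222....333.44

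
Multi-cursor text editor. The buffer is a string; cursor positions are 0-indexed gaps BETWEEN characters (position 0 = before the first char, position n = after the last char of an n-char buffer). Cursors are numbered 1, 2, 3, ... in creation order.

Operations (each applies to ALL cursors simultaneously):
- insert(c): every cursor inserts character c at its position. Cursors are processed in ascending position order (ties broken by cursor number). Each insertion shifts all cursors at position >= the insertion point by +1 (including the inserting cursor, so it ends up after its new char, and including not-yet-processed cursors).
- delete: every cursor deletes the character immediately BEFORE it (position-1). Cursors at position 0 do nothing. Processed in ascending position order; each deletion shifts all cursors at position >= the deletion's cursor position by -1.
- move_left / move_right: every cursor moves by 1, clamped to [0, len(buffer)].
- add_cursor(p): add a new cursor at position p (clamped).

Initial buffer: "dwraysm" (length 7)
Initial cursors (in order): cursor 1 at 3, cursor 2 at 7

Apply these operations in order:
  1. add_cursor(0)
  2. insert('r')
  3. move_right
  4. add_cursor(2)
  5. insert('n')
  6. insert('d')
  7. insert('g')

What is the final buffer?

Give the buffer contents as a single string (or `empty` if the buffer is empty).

Answer: rdnnddggwrrandgysmrndg

Derivation:
After op 1 (add_cursor(0)): buffer="dwraysm" (len 7), cursors c3@0 c1@3 c2@7, authorship .......
After op 2 (insert('r')): buffer="rdwrraysmr" (len 10), cursors c3@1 c1@5 c2@10, authorship 3...1....2
After op 3 (move_right): buffer="rdwrraysmr" (len 10), cursors c3@2 c1@6 c2@10, authorship 3...1....2
After op 4 (add_cursor(2)): buffer="rdwrraysmr" (len 10), cursors c3@2 c4@2 c1@6 c2@10, authorship 3...1....2
After op 5 (insert('n')): buffer="rdnnwrranysmrn" (len 14), cursors c3@4 c4@4 c1@9 c2@14, authorship 3.34..1.1...22
After op 6 (insert('d')): buffer="rdnnddwrrandysmrnd" (len 18), cursors c3@6 c4@6 c1@12 c2@18, authorship 3.3434..1.11...222
After op 7 (insert('g')): buffer="rdnnddggwrrandgysmrndg" (len 22), cursors c3@8 c4@8 c1@15 c2@22, authorship 3.343434..1.111...2222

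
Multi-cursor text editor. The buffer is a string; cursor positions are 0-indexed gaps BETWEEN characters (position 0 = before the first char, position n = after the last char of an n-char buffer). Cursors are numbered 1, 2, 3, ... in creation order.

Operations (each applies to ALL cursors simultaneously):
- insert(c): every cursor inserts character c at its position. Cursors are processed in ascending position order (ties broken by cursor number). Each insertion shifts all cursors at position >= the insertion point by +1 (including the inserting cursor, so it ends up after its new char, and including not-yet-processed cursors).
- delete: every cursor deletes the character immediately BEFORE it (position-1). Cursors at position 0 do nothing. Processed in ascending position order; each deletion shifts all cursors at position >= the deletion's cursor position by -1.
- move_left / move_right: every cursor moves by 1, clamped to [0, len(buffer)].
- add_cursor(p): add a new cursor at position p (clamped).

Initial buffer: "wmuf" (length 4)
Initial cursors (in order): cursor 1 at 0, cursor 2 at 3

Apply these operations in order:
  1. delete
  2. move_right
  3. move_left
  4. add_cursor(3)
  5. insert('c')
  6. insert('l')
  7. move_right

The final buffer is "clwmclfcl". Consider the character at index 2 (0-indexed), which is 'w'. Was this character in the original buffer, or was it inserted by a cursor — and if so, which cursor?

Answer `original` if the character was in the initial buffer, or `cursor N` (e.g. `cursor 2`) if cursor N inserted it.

After op 1 (delete): buffer="wmf" (len 3), cursors c1@0 c2@2, authorship ...
After op 2 (move_right): buffer="wmf" (len 3), cursors c1@1 c2@3, authorship ...
After op 3 (move_left): buffer="wmf" (len 3), cursors c1@0 c2@2, authorship ...
After op 4 (add_cursor(3)): buffer="wmf" (len 3), cursors c1@0 c2@2 c3@3, authorship ...
After op 5 (insert('c')): buffer="cwmcfc" (len 6), cursors c1@1 c2@4 c3@6, authorship 1..2.3
After op 6 (insert('l')): buffer="clwmclfcl" (len 9), cursors c1@2 c2@6 c3@9, authorship 11..22.33
After op 7 (move_right): buffer="clwmclfcl" (len 9), cursors c1@3 c2@7 c3@9, authorship 11..22.33
Authorship (.=original, N=cursor N): 1 1 . . 2 2 . 3 3
Index 2: author = original

Answer: original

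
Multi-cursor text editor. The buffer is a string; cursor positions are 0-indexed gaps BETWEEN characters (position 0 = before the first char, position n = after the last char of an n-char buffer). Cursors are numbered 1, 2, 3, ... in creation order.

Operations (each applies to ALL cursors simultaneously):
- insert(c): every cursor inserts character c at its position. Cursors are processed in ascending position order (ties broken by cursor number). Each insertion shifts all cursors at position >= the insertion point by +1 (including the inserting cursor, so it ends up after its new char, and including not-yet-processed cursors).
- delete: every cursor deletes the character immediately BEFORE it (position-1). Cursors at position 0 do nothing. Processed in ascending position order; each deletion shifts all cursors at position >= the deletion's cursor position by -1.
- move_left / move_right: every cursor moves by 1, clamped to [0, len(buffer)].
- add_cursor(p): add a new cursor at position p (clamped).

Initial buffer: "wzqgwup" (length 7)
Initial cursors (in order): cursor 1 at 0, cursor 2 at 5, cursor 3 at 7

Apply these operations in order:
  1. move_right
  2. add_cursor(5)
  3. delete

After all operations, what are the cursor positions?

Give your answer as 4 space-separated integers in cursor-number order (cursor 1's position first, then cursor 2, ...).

Answer: 0 3 3 3

Derivation:
After op 1 (move_right): buffer="wzqgwup" (len 7), cursors c1@1 c2@6 c3@7, authorship .......
After op 2 (add_cursor(5)): buffer="wzqgwup" (len 7), cursors c1@1 c4@5 c2@6 c3@7, authorship .......
After op 3 (delete): buffer="zqg" (len 3), cursors c1@0 c2@3 c3@3 c4@3, authorship ...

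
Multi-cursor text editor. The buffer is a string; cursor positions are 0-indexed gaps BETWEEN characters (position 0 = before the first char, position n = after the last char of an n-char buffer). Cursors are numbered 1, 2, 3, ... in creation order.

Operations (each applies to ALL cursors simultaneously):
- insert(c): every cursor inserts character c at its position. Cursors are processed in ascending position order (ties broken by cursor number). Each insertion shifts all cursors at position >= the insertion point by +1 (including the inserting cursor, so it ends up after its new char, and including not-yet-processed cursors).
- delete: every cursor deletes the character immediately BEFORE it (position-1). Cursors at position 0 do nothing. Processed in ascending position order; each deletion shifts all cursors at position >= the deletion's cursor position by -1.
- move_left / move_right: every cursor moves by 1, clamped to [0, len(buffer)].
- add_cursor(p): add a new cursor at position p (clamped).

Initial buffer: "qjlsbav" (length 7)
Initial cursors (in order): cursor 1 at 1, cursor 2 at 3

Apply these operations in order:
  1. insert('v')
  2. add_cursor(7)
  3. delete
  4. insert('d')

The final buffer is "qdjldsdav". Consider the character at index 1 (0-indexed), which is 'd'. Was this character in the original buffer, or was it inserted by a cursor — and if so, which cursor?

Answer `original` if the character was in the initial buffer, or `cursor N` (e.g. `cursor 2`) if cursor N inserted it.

Answer: cursor 1

Derivation:
After op 1 (insert('v')): buffer="qvjlvsbav" (len 9), cursors c1@2 c2@5, authorship .1..2....
After op 2 (add_cursor(7)): buffer="qvjlvsbav" (len 9), cursors c1@2 c2@5 c3@7, authorship .1..2....
After op 3 (delete): buffer="qjlsav" (len 6), cursors c1@1 c2@3 c3@4, authorship ......
After op 4 (insert('d')): buffer="qdjldsdav" (len 9), cursors c1@2 c2@5 c3@7, authorship .1..2.3..
Authorship (.=original, N=cursor N): . 1 . . 2 . 3 . .
Index 1: author = 1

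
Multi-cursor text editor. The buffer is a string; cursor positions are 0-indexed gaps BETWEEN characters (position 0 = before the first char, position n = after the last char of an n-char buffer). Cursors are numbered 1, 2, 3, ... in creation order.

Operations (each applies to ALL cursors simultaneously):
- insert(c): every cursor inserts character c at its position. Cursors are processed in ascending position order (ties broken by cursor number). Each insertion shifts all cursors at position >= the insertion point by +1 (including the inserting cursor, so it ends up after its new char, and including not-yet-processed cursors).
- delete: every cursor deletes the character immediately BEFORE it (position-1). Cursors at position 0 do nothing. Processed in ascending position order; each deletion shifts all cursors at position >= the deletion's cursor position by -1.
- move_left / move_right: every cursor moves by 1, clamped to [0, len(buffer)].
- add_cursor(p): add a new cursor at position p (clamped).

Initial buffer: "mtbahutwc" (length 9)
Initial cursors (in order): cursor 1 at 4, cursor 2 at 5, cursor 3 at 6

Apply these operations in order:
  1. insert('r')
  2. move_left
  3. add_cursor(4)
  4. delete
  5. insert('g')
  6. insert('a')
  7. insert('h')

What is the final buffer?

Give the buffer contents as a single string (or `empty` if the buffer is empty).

After op 1 (insert('r')): buffer="mtbarhrurtwc" (len 12), cursors c1@5 c2@7 c3@9, authorship ....1.2.3...
After op 2 (move_left): buffer="mtbarhrurtwc" (len 12), cursors c1@4 c2@6 c3@8, authorship ....1.2.3...
After op 3 (add_cursor(4)): buffer="mtbarhrurtwc" (len 12), cursors c1@4 c4@4 c2@6 c3@8, authorship ....1.2.3...
After op 4 (delete): buffer="mtrrrtwc" (len 8), cursors c1@2 c4@2 c2@3 c3@4, authorship ..123...
After op 5 (insert('g')): buffer="mtggrgrgrtwc" (len 12), cursors c1@4 c4@4 c2@6 c3@8, authorship ..1412233...
After op 6 (insert('a')): buffer="mtggaargargartwc" (len 16), cursors c1@6 c4@6 c2@9 c3@12, authorship ..14141222333...
After op 7 (insert('h')): buffer="mtggaahhrgahrgahrtwc" (len 20), cursors c1@8 c4@8 c2@12 c3@16, authorship ..141414122223333...

Answer: mtggaahhrgahrgahrtwc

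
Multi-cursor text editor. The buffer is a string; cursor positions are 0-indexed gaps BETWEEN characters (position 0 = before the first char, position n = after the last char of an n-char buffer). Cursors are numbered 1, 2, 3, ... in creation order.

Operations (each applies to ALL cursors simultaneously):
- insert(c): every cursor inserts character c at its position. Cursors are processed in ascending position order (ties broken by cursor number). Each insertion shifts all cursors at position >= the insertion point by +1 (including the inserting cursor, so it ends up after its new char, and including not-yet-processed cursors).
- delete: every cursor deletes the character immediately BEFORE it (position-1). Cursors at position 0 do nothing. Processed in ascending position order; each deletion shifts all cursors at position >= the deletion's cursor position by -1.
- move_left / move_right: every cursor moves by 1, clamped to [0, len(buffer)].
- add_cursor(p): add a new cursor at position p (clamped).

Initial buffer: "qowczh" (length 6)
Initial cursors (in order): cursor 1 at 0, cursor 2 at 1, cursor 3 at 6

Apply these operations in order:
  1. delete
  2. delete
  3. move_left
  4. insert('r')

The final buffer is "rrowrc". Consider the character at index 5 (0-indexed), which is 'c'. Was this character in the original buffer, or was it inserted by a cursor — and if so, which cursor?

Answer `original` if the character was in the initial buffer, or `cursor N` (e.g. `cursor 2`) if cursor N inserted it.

After op 1 (delete): buffer="owcz" (len 4), cursors c1@0 c2@0 c3@4, authorship ....
After op 2 (delete): buffer="owc" (len 3), cursors c1@0 c2@0 c3@3, authorship ...
After op 3 (move_left): buffer="owc" (len 3), cursors c1@0 c2@0 c3@2, authorship ...
After op 4 (insert('r')): buffer="rrowrc" (len 6), cursors c1@2 c2@2 c3@5, authorship 12..3.
Authorship (.=original, N=cursor N): 1 2 . . 3 .
Index 5: author = original

Answer: original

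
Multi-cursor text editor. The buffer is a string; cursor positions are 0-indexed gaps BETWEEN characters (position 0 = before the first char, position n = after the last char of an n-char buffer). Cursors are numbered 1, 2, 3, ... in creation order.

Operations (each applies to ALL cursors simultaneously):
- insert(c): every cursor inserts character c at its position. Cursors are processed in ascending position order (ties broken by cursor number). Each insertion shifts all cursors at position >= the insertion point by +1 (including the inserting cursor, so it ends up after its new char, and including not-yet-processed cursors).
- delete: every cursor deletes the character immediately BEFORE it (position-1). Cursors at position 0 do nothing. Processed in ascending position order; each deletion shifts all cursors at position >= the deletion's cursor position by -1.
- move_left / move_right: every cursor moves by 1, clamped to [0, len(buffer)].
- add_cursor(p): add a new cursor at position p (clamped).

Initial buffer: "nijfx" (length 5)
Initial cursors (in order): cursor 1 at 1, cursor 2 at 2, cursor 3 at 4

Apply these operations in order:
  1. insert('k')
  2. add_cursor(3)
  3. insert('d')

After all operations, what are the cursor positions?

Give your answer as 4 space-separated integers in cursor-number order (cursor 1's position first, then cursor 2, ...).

After op 1 (insert('k')): buffer="nkikjfkx" (len 8), cursors c1@2 c2@4 c3@7, authorship .1.2..3.
After op 2 (add_cursor(3)): buffer="nkikjfkx" (len 8), cursors c1@2 c4@3 c2@4 c3@7, authorship .1.2..3.
After op 3 (insert('d')): buffer="nkdidkdjfkdx" (len 12), cursors c1@3 c4@5 c2@7 c3@11, authorship .11.422..33.

Answer: 3 7 11 5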